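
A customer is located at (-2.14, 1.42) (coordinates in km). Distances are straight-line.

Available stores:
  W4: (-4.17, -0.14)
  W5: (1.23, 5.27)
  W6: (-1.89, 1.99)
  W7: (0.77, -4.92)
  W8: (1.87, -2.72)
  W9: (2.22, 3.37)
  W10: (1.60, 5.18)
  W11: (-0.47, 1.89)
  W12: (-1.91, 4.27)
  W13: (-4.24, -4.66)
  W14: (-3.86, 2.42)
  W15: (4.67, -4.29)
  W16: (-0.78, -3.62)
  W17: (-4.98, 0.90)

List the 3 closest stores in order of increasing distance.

W6, W11, W14

Distances from (-2.14, 1.42):
W4: √((-2.03)² + (-1.56)²) = √(4.1209 + 2.4336) = 2.56 km
W5: √((3.37)² + (3.85)²) = √(11.3569 + 14.8225) = 5.12 km
W6: √((0.25)² + (0.57)²) = √(0.0625 + 0.3249) = 0.62 km
W7: √((2.91)² + (-6.34)²) = √(8.4681 + 40.1956) = 6.98 km
W8: √((4.01)² + (-4.14)²) = √(16.0801 + 17.1396) = 5.76 km
W9: √((4.36)² + (1.95)²) = √(19.0096 + 3.8025) = 4.78 km
W10: √((3.74)² + (3.76)²) = √(13.9876 + 14.1376) = 5.30 km
W11: √((1.67)² + (0.47)²) = √(2.7889 + 0.2209) = 1.73 km
W12: √((0.23)² + (2.85)²) = √(0.0529 + 8.1225) = 2.86 km
W13: √((-2.10)² + (-6.08)²) = √(4.4100 + 36.9664) = 6.43 km
W14: √((-1.72)² + (1.00)²) = √(2.9584 + 1.0000) = 1.99 km
W15: √((6.81)² + (-5.71)²) = √(46.3761 + 32.6041) = 8.89 km
W16: √((1.36)² + (-5.04)²) = √(1.8496 + 25.4016) = 5.22 km
W17: √((-2.84)² + (-0.52)²) = √(8.0656 + 0.2704) = 2.89 km
Sorted: W6 (0.62 km) < W11 (1.73 km) < W14 (1.99 km) < W4 (2.56 km) < W12 (2.86 km) < …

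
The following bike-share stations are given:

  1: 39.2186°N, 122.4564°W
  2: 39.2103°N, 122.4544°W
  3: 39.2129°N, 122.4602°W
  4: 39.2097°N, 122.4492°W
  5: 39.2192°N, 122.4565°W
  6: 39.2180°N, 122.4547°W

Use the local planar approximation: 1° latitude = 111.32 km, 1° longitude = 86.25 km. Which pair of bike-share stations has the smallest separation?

1 and 5

Pairwise distances:
1–2: 0.9399 km
1–3: 0.7142 km
1–4: 1.1693 km
1–5: 0.0673 km
1–6: 0.1611 km
2–3: 0.5779 km
2–4: 0.4534 km
2–5: 1.0072 km
2–6: 0.8576 km
3–4: 1.0134 km
3–5: 0.7705 km
3–6: 0.7398 km
4–5: 1.2308 km
4–6: 1.0386 km
5–6: 0.2048 km
Closest pair: 1–5 at 0.0673 km.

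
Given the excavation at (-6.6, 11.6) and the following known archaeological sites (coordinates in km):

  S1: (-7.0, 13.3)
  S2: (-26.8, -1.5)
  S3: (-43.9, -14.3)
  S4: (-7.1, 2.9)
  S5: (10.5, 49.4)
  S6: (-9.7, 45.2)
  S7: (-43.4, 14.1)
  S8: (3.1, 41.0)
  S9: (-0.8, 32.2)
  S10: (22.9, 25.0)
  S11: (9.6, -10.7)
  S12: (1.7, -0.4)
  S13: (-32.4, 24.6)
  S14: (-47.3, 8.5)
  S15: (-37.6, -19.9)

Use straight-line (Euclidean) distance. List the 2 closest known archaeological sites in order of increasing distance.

S1, S4

Distances from (-6.6, 11.6):
S1: √((-0.4)² + (1.7)²) = √(0.160 + 2.890) = 1.7 km
S2: √((-20.2)² + (-13.1)²) = √(408.040 + 171.610) = 24.1 km
S3: √((-37.3)² + (-25.9)²) = √(1391.290 + 670.810) = 45.4 km
S4: √((-0.5)² + (-8.7)²) = √(0.250 + 75.690) = 8.7 km
S5: √((17.1)² + (37.8)²) = √(292.410 + 1428.840) = 41.5 km
S6: √((-3.1)² + (33.6)²) = √(9.610 + 1128.960) = 33.7 km
S7: √((-36.8)² + (2.5)²) = √(1354.240 + 6.250) = 36.9 km
S8: √((9.7)² + (29.4)²) = √(94.090 + 864.360) = 31.0 km
S9: √((5.8)² + (20.6)²) = √(33.640 + 424.360) = 21.4 km
S10: √((29.5)² + (13.4)²) = √(870.250 + 179.560) = 32.4 km
S11: √((16.2)² + (-22.3)²) = √(262.440 + 497.290) = 27.6 km
S12: √((8.3)² + (-12.0)²) = √(68.890 + 144.000) = 14.6 km
S13: √((-25.8)² + (13.0)²) = √(665.640 + 169.000) = 28.9 km
S14: √((-40.7)² + (-3.1)²) = √(1656.490 + 9.610) = 40.8 km
S15: √((-31.0)² + (-31.5)²) = √(961.000 + 992.250) = 44.2 km
Sorted: S1 (1.7 km) < S4 (8.7 km) < S12 (14.6 km) < S9 (21.4 km) < …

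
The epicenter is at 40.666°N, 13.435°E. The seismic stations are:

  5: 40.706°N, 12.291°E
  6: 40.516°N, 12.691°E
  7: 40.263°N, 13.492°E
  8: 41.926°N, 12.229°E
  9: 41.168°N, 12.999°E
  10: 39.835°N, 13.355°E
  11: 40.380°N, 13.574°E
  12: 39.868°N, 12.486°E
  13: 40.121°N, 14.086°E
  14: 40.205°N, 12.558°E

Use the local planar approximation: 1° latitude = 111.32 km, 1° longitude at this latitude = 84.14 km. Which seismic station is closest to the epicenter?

11

Distances from 40.666°N, 13.435°E:
5: √((0.040·111.32)² + (-1.144·84.14)²) = √(19.82743 + 9265.24834) = 96.359 km
6: √((-0.150·111.32)² + (-0.744·84.14)²) = √(278.82320 + 3918.78003) = 64.789 km
7: √((-0.403·111.32)² + (0.057·84.14)²) = √(2012.59546 + 23.00142) = 45.118 km
8: √((1.260·111.32)² + (-1.206·84.14)²) = √(19673.76527 + 10296.73726) = 173.120 km
9: √((0.502·111.32)² + (-0.436·84.14)²) = √(3122.86945 + 1345.79216) = 66.848 km
10: √((-0.831·111.32)² + (-0.080·84.14)²) = √(8557.53025 + 45.30905) = 92.751 km
11: √((-0.286·111.32)² + (0.139·84.14)²) = √(1013.62768 + 136.78378) = 33.918 km
12: √((-0.798·111.32)² + (-0.949·84.14)²) = √(7891.36585 + 6375.84044) = 119.445 km
13: √((-0.545·111.32)² + (0.651·84.14)²) = √(3680.77610 + 3000.31596) = 81.738 km
14: √((-0.461·111.32)² + (-0.877·84.14)²) = √(2633.59049 + 5445.07921) = 89.881 km
Minimum: 11 at 33.918 km.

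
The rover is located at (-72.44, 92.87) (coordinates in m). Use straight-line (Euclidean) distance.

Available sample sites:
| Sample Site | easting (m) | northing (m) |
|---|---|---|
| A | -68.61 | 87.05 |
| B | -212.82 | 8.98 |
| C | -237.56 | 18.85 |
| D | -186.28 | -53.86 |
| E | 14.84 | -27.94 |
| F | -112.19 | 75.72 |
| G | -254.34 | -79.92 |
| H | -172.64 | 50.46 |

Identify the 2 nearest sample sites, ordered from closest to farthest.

Distances from (-72.44, 92.87):
A: 6.97 m
B: 163.54 m
C: 180.95 m
D: 185.71 m
E: 149.04 m
F: 43.29 m
G: 250.89 m
H: 108.81 m
Sorted: A (6.97 m) < F (43.29 m) < H (108.81 m) < E (149.04 m) < …

A, F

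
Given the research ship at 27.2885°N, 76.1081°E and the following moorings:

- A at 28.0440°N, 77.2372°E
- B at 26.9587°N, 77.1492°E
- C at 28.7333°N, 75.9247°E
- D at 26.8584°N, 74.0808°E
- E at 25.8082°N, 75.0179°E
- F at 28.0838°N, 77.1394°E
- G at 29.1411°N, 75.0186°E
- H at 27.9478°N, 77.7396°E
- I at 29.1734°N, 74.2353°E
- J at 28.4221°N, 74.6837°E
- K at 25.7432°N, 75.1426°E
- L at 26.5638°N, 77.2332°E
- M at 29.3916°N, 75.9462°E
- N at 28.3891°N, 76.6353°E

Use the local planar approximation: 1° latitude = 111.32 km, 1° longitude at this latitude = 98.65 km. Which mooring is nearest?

Distances from 27.2885°N, 76.1081°E:
A: √((0.7555·111.32)² + (1.1291·98.65)²) = √(7073.190137 + 12406.777506) = 139.5707 km
B: √((-0.3298·111.32)² + (1.0411·98.65)²) = √(1347.869040 + 10548.217401) = 109.0692 km
C: √((1.4448·111.32)² + (-0.1834·98.65)²) = √(25867.940972 + 327.335300) = 161.8495 km
D: √((-0.4301·111.32)² + (-2.0273·98.65)²) = √(2292.372978 + 39997.258047) = 205.6444 km
E: √((-1.4803·111.32)² + (-1.0902·98.65)²) = √(27154.754051 + 11566.621776) = 196.7775 km
F: √((0.7953·111.32)² + (1.0313·98.65)²) = √(7838.055968 + 10350.568758) = 134.8652 km
G: √((1.8526·111.32)² + (-1.0895·98.65)²) = √(42531.403545 + 11551.773059) = 232.5579 km
H: √((0.6593·111.32)² + (1.6315·98.65)²) = √(5386.572962 + 25904.089709) = 176.8917 km
I: √((1.8849·111.32)² + (-1.8728·98.65)²) = √(44027.398465 + 34133.198043) = 279.5722 km
J: √((1.1336·111.32)² + (-1.4244·98.65)²) = √(15924.509703 + 19745.044151) = 188.8639 km
K: √((-1.5453·111.32)² + (-0.9655·98.65)²) = √(29591.842344 + 9071.910049) = 196.6310 km
L: √((-0.7247·111.32)² + (1.1251·98.65)²) = √(6508.230382 + 12319.027609) = 137.2125 km
M: √((2.1031·111.32)² + (-0.1619·98.65)²) = √(54810.812767 + 255.086736) = 234.6612 km
N: √((1.1006·111.32)² + (0.5272·98.65)²) = √(15010.854393 + 2704.861189) = 133.1004 km
Minimum: B at 109.0692 km.

B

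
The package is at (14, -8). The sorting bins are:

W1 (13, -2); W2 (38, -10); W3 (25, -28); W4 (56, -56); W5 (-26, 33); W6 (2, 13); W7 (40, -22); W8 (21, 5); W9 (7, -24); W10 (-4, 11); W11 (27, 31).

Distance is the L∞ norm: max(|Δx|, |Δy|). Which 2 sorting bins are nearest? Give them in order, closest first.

Distances from (14, -8):
W1: max(|-1|, |6|) = 6
W2: max(|24|, |-2|) = 24
W3: max(|11|, |-20|) = 20
W4: max(|42|, |-48|) = 48
W5: max(|-40|, |41|) = 41
W6: max(|-12|, |21|) = 21
W7: max(|26|, |-14|) = 26
W8: max(|7|, |13|) = 13
W9: max(|-7|, |-16|) = 16
W10: max(|-18|, |19|) = 19
W11: max(|13|, |39|) = 39
Sorted: W1 (6) < W8 (13) < W9 (16) < W10 (19) < …

W1, W8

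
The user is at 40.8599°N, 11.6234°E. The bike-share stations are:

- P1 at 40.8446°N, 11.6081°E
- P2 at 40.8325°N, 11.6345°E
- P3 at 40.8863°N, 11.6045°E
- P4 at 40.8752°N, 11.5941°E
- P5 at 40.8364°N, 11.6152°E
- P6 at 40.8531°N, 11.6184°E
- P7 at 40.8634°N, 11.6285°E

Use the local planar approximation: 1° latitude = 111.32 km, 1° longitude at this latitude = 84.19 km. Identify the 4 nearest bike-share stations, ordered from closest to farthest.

P7, P6, P1, P5

Distances from 40.8599°N, 11.6234°E:
P1: √((-0.0153·111.32)² + (-0.0153·84.19)²) = √(2.900877 + 1.659220) = 2.1354 km
P2: √((-0.0274·111.32)² + (0.0111·84.19)²) = √(9.303525 + 0.873307) = 3.1901 km
P3: √((0.0264·111.32)² + (-0.0189·84.19)²) = √(8.636828 + 2.531889) = 3.3420 km
P4: √((0.0153·111.32)² + (-0.0293·84.19)²) = √(2.900877 + 6.084939) = 2.9976 km
P5: √((-0.0235·111.32)² + (-0.0082·84.19)²) = √(6.843561 + 0.476594) = 2.7056 km
P6: √((-0.0068·111.32)² + (-0.0050·84.19)²) = √(0.573013 + 0.177199) = 0.8661 km
P7: √((0.0035·111.32)² + (0.0051·84.19)²) = √(0.151804 + 0.184358) = 0.5798 km
Sorted: P7 (0.5798 km) < P6 (0.8661 km) < P1 (2.1354 km) < P5 (2.7056 km) < P4 (2.9976 km) < P2 (3.1901 km) < …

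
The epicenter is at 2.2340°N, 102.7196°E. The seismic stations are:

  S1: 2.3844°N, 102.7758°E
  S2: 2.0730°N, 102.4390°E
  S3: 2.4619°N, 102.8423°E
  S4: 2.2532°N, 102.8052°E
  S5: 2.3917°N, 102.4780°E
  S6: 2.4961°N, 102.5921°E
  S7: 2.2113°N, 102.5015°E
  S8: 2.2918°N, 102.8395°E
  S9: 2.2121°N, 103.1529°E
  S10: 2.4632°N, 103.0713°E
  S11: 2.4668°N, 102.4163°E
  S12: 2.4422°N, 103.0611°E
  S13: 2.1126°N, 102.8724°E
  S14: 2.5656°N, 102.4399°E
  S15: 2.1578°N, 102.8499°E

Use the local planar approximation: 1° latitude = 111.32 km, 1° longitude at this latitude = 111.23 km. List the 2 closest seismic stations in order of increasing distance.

Distances from 2.2340°N, 102.7196°E:
S1: √((0.1504·111.32)² + (0.0562·111.23)²) = √(280.312244 + 39.076576) = 17.8715 km
S2: √((-0.1610·111.32)² + (-0.2806·111.23)²) = √(321.216723 + 974.135135) = 35.9910 km
S3: √((0.2279·111.32)² + (0.1227·111.23)²) = √(643.628173 + 186.265748) = 28.8079 km
S4: √((0.0192·111.32)² + (0.0856·111.23)²) = √(4.568239 + 90.654925) = 9.7582 km
S5: √((0.1577·111.32)² + (-0.2416·111.23)²) = √(308.183783 + 722.167158) = 32.0991 km
S6: √((0.2621·111.32)² + (-0.1275·111.23)²) = √(851.295695 + 201.124160) = 32.4410 km
S7: √((-0.0227·111.32)² + (-0.2181·111.23)²) = √(6.385547 + 588.511841) = 24.3905 km
S8: √((0.0578·111.32)² + (0.1199·111.23)²) = √(41.400165 + 177.861619) = 14.8075 km
S9: √((-0.0219·111.32)² + (0.4333·111.23)²) = √(5.943395 + 2322.850464) = 48.2576 km
S10: √((0.2292·111.32)² + (0.3517·111.23)²) = √(650.991956 + 1530.342400) = 46.7048 km
S11: √((0.2328·111.32)² + (-0.3033·111.23)²) = √(671.602567 + 1138.121677) = 42.5409 km
S12: √((0.2082·111.32)² + (0.3415·111.23)²) = √(537.165171 + 1442.863644) = 44.4975 km
S13: √((-0.1214·111.32)² + (0.1528·111.23)²) = √(182.634899 + 288.862112) = 21.7140 km
S14: √((0.3316·111.32)² + (-0.2797·111.23)²) = √(1362.622134 + 967.896250) = 48.2754 km
S15: √((-0.0762·111.32)² + (0.1303·111.23)²) = √(71.954231 + 210.054846) = 16.7931 km
Sorted: S4 (9.7582 km) < S8 (14.8075 km) < S15 (16.7931 km) < S1 (17.8715 km) < …

S4, S8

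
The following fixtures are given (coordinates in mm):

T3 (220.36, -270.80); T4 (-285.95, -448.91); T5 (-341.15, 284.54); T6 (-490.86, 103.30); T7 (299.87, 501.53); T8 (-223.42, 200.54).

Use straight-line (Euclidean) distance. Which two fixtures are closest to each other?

Pairwise distances:
T3–T4: √((-506.31)² + (-178.11)²) = √(256349.8161 + 31723.1721) = 536.72 mm
T3–T5: √((-561.51)² + (555.34)²) = √(315293.4801 + 308402.5156) = 789.74 mm
T3–T6: √((-711.22)² + (374.10)²) = √(505833.8884 + 139950.8100) = 803.61 mm
T3–T7: √((79.51)² + (772.33)²) = √(6321.8401 + 596493.6289) = 776.41 mm
T3–T8: √((-443.78)² + (471.34)²) = √(196940.6884 + 222161.3956) = 647.38 mm
T4–T5: √((-55.20)² + (733.45)²) = √(3047.0400 + 537948.9025) = 735.52 mm
T4–T6: √((-204.91)² + (552.21)²) = √(41988.1081 + 304935.8841) = 589.00 mm
T4–T7: √((585.82)² + (950.44)²) = √(343185.0724 + 903336.1936) = 1116.48 mm
T4–T8: √((62.53)² + (649.45)²) = √(3910.0009 + 421785.3025) = 652.45 mm
T5–T6: √((-149.71)² + (-181.24)²) = √(22413.0841 + 32847.9376) = 235.08 mm
T5–T7: √((641.02)² + (216.99)²) = √(410906.6404 + 47084.6601) = 676.75 mm
T5–T8: √((117.73)² + (-84.00)²) = √(13860.3529 + 7056.0000) = 144.62 mm
T6–T7: √((790.73)² + (398.23)²) = √(625253.9329 + 158587.1329) = 885.35 mm
T6–T8: √((267.44)² + (97.24)²) = √(71524.1536 + 9455.6176) = 284.57 mm
T7–T8: √((-523.29)² + (-300.99)²) = √(273832.4241 + 90594.9801) = 603.68 mm
Closest pair: T5–T8 at 144.62 mm.

T5 and T8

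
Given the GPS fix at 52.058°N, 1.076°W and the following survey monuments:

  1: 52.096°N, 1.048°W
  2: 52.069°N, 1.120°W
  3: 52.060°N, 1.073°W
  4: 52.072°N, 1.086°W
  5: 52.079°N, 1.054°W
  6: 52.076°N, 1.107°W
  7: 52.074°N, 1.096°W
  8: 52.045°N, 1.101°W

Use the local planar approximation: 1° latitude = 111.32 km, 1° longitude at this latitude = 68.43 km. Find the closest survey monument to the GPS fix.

Distances from 52.058°N, 1.076°W:
1: 4.644 km
2: 3.250 km
3: 0.303 km
4: 1.702 km
5: 2.781 km
6: 2.918 km
7: 2.246 km
8: 2.241 km
Minimum: 3 at 0.303 km.

3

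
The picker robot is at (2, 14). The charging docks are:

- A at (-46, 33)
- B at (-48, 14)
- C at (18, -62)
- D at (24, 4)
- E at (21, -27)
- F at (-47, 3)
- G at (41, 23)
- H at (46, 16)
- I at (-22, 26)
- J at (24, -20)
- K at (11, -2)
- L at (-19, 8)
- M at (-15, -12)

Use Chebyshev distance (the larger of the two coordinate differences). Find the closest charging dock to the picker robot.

K

Distances from (2, 14):
A: max(|-48|, |19|) = 48
B: max(|-50|, |0|) = 50
C: max(|16|, |-76|) = 76
D: max(|22|, |-10|) = 22
E: max(|19|, |-41|) = 41
F: max(|-49|, |-11|) = 49
G: max(|39|, |9|) = 39
H: max(|44|, |2|) = 44
I: max(|-24|, |12|) = 24
J: max(|22|, |-34|) = 34
K: max(|9|, |-16|) = 16
L: max(|-21|, |-6|) = 21
M: max(|-17|, |-26|) = 26
Minimum: K at 16.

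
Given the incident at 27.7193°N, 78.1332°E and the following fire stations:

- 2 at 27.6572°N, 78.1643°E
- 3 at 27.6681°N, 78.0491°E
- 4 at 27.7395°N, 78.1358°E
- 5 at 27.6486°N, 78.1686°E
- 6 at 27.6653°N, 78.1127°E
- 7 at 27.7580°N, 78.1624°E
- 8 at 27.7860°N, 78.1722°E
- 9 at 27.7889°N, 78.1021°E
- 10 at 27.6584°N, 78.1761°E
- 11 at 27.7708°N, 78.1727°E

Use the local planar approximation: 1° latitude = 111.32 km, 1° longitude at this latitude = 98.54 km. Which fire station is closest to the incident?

4

Distances from 27.7193°N, 78.1332°E:
2: √((-0.0621·111.32)² + (0.0311·98.54)²) = √(47.789182 + 9.391736) = 7.5618 km
3: √((-0.0512·111.32)² + (-0.0841·98.54)²) = √(32.485258 + 68.677916) = 10.0580 km
4: √((0.0202·111.32)² + (0.0026·98.54)²) = √(5.056490 + 0.065640) = 2.2632 km
5: √((-0.0707·111.32)² + (0.0354·98.54)²) = √(61.942000 + 12.168349) = 8.6087 km
6: √((-0.0540·111.32)² + (-0.0205·98.54)²) = √(36.135487 + 4.080683) = 6.3416 km
7: √((0.0387·111.32)² + (0.0292·98.54)²) = √(18.559588 + 8.279247) = 5.1806 km
8: √((0.0667·111.32)² + (0.0390·98.54)²) = √(55.131278 + 14.769110) = 8.3606 km
9: √((0.0696·111.32)² + (-0.0311·98.54)²) = √(60.029521 + 9.391736) = 8.3319 km
10: √((-0.0609·111.32)² + (0.0429·98.54)²) = √(45.960102 + 17.870623) = 7.9894 km
11: √((0.0515·111.32)² + (0.0395·98.54)²) = √(32.867060 + 15.150233) = 6.9295 km
Minimum: 4 at 2.2632 km.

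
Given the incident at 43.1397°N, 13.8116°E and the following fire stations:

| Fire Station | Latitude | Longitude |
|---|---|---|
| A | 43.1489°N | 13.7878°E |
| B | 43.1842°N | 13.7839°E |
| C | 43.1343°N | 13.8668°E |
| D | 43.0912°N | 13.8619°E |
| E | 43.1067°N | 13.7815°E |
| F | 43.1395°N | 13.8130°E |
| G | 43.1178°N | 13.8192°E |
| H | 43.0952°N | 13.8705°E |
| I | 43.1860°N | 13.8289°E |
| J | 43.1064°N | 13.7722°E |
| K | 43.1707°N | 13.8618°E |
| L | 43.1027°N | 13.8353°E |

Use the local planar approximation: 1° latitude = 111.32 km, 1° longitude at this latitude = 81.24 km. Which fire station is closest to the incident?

Distances from 43.1397°N, 13.8116°E:
A: 2.1880 km
B: 5.4409 km
C: 4.5246 km
D: 6.7711 km
E: 4.4130 km
F: 0.1159 km
G: 2.5149 km
H: 6.8874 km
I: 5.3423 km
J: 4.8977 km
K: 5.3424 km
L: 4.5466 km
Minimum: F at 0.1159 km.

F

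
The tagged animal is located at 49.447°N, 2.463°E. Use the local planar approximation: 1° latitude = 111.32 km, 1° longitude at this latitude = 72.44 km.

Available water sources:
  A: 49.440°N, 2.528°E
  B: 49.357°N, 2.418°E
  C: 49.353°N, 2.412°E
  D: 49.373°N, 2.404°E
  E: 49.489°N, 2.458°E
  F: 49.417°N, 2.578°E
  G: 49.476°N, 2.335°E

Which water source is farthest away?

Distances from 49.447°N, 2.463°E:
A: √((-0.007·111.32)² + (0.065·72.44)²) = √(0.60721 + 22.17091) = 4.773 km
B: √((-0.090·111.32)² + (-0.045·72.44)²) = √(100.37635 + 10.62630) = 10.536 km
C: √((-0.094·111.32)² + (-0.051·72.44)²) = √(109.49697 + 13.64889) = 11.097 km
D: √((-0.074·111.32)² + (-0.059·72.44)²) = √(67.85937 + 18.26673) = 9.280 km
E: √((0.042·111.32)² + (-0.005·72.44)²) = √(21.85974 + 0.13119) = 4.689 km
F: √((-0.030·111.32)² + (0.115·72.44)²) = √(11.15293 + 69.39890) = 8.975 km
G: √((0.029·111.32)² + (-0.128·72.44)²) = √(10.42179 + 85.97592) = 9.818 km
Maximum: C at 11.097 km.

C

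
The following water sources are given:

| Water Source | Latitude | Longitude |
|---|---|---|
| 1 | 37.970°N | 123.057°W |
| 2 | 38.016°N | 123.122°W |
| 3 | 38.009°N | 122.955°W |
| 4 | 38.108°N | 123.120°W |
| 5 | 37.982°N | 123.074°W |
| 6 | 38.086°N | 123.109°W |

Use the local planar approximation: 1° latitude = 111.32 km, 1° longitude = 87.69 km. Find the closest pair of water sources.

Pairwise distances:
1–2: √((0.046·111.32)² + (-0.065·87.69)²) = √(26.22177 + 32.48829) = 7.662 km
1–3: √((0.039·111.32)² + (0.102·87.69)²) = √(18.84845 + 80.00193) = 9.942 km
1–4: √((0.138·111.32)² + (-0.063·87.69)²) = √(235.99596 + 30.51977) = 16.325 km
1–5: √((0.012·111.32)² + (-0.017·87.69)²) = √(1.78447 + 2.22228) = 2.002 km
1–6: √((0.116·111.32)² + (-0.052·87.69)²) = √(166.74867 + 20.79251) = 13.695 km
2–3: √((-0.007·111.32)² + (0.167·87.69)²) = √(0.60721 + 214.45347) = 14.665 km
2–4: √((0.092·111.32)² + (0.002·87.69)²) = √(104.88709 + 0.03076) = 10.243 km
2–5: √((-0.034·111.32)² + (0.048·87.69)²) = √(14.32532 + 17.71669) = 5.661 km
2–6: √((0.070·111.32)² + (0.013·87.69)²) = √(60.72150 + 1.29953) = 7.875 km
3–4: √((0.099·111.32)² + (-0.165·87.69)²) = √(121.45539 + 209.34762) = 18.188 km
3–5: √((-0.027·111.32)² + (-0.119·87.69)²) = √(9.03387 + 108.89152) = 10.859 km
3–6: √((0.077·111.32)² + (-0.154·87.69)²) = √(73.47301 + 182.36504) = 15.995 km
4–5: √((-0.126·111.32)² + (0.046·87.69)²) = √(196.73765 + 16.27106) = 14.595 km
4–6: √((-0.022·111.32)² + (0.011·87.69)²) = √(5.99780 + 0.93043) = 2.632 km
5–6: √((0.104·111.32)² + (-0.035·87.69)²) = √(134.03341 + 9.41968) = 11.977 km
Closest pair: 1–5 at 2.002 km.

1 and 5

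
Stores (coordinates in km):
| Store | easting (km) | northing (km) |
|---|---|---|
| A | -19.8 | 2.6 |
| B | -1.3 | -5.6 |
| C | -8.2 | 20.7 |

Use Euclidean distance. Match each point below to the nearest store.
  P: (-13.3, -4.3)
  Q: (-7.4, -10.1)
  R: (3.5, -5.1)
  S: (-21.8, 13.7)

P→A; Q→B; R→B; S→A

P at (-13.3, -4.3):
  A: √((-6.5)² + (6.9)²) = √(42.250 + 47.610) = 9.5 km
  B: √((12.0)² + (-1.3)²) = √(144.000 + 1.690) = 12.1 km
  C: √((5.1)² + (25.0)²) = √(26.010 + 625.000) = 25.5 km
  → nearest: A (9.5 km)
Q at (-7.4, -10.1):
  A: √((-12.4)² + (12.7)²) = √(153.760 + 161.290) = 17.7 km
  B: √((6.1)² + (4.5)²) = √(37.210 + 20.250) = 7.6 km
  C: √((-0.8)² + (30.8)²) = √(0.640 + 948.640) = 30.8 km
  → nearest: B (7.6 km)
R at (3.5, -5.1):
  A: √((-23.3)² + (7.7)²) = √(542.890 + 59.290) = 24.5 km
  B: √((-4.8)² + (-0.5)²) = √(23.040 + 0.250) = 4.8 km
  C: √((-11.7)² + (25.8)²) = √(136.890 + 665.640) = 28.3 km
  → nearest: B (4.8 km)
S at (-21.8, 13.7):
  A: √((2.0)² + (-11.1)²) = √(4.000 + 123.210) = 11.3 km
  B: √((20.5)² + (-19.3)²) = √(420.250 + 372.490) = 28.2 km
  C: √((13.6)² + (7.0)²) = √(184.960 + 49.000) = 15.3 km
  → nearest: A (11.3 km)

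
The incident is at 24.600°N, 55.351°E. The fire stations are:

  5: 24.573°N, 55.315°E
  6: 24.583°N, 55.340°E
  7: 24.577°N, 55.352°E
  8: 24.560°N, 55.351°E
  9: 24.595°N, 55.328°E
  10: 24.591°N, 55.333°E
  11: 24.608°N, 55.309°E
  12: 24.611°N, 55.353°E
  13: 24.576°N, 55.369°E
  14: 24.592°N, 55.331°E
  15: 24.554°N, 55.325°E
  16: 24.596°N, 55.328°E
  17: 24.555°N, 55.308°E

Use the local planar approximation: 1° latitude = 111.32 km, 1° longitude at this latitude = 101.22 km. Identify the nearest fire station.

Distances from 24.600°N, 55.351°E:
5: √((-0.027·111.32)² + (-0.036·101.22)²) = √(9.03387 + 13.27815) = 4.724 km
6: √((-0.017·111.32)² + (-0.011·101.22)²) = √(3.58133 + 1.23970) = 2.196 km
7: √((-0.023·111.32)² + (0.001·101.22)²) = √(6.55544 + 0.01025) = 2.562 km
8: √((-0.040·111.32)² + (0.000·101.22)²) = √(19.82743 + 0.00000) = 4.453 km
9: √((-0.005·111.32)² + (-0.023·101.22)²) = √(0.30980 + 5.41986) = 2.394 km
10: √((-0.009·111.32)² + (-0.018·101.22)²) = √(1.00376 + 3.31954) = 2.079 km
11: √((0.008·111.32)² + (-0.042·101.22)²) = √(0.79310 + 18.07304) = 4.344 km
12: √((0.011·111.32)² + (0.002·101.22)²) = √(1.49945 + 0.04098) = 1.241 km
13: √((-0.024·111.32)² + (0.018·101.22)²) = √(7.13787 + 3.31954) = 3.234 km
14: √((-0.008·111.32)² + (-0.020·101.22)²) = √(0.79310 + 4.09820) = 2.212 km
15: √((-0.046·111.32)² + (-0.026·101.22)²) = √(26.22177 + 6.92595) = 5.757 km
16: √((-0.004·111.32)² + (-0.023·101.22)²) = √(0.19827 + 5.41986) = 2.370 km
17: √((-0.045·111.32)² + (-0.043·101.22)²) = √(25.09409 + 18.94391) = 6.636 km
Minimum: 12 at 1.241 km.

12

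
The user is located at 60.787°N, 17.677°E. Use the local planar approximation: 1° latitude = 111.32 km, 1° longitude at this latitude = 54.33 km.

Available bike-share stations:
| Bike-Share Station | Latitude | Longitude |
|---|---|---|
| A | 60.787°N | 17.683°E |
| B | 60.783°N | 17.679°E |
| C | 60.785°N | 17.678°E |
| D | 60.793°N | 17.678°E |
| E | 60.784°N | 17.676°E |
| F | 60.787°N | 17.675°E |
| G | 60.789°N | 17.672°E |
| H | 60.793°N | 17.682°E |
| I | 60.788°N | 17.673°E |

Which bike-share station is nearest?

Distances from 60.787°N, 17.677°E:
A: √((0.000·111.32)² + (0.006·54.33)²) = √(0.00000 + 0.10626) = 0.326 km
B: √((-0.004·111.32)² + (0.002·54.33)²) = √(0.19827 + 0.01181) = 0.458 km
C: √((-0.002·111.32)² + (0.001·54.33)²) = √(0.04957 + 0.00295) = 0.229 km
D: √((0.006·111.32)² + (0.001·54.33)²) = √(0.44612 + 0.00295) = 0.670 km
E: √((-0.003·111.32)² + (-0.001·54.33)²) = √(0.11153 + 0.00295) = 0.338 km
F: √((0.000·111.32)² + (-0.002·54.33)²) = √(0.00000 + 0.01181) = 0.109 km
G: √((0.002·111.32)² + (-0.005·54.33)²) = √(0.04957 + 0.07379) = 0.351 km
H: √((0.006·111.32)² + (0.005·54.33)²) = √(0.44612 + 0.07379) = 0.721 km
I: √((0.001·111.32)² + (-0.004·54.33)²) = √(0.01239 + 0.04723) = 0.244 km
Minimum: F at 0.109 km.

F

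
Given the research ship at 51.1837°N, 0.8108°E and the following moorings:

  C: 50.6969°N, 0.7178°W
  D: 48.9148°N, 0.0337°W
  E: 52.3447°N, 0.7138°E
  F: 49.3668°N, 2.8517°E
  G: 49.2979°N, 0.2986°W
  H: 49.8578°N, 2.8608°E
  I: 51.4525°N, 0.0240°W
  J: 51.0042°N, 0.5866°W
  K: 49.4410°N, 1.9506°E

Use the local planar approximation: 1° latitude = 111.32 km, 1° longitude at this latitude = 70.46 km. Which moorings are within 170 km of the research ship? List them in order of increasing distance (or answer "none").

Distances from 51.1837°N, 0.8108°E:
C: 120.5696 km
D: 259.4885 km
E: 129.4231 km
F: 248.1672 km
G: 224.0083 km
H: 206.5171 km
I: 65.9937 km
J: 100.4679 km
K: 209.9636 km
Threshold 170 km: I (65.9937 km), J (100.4679 km), C (120.5696 km), E (129.4231 km) are within range.

I, J, C, E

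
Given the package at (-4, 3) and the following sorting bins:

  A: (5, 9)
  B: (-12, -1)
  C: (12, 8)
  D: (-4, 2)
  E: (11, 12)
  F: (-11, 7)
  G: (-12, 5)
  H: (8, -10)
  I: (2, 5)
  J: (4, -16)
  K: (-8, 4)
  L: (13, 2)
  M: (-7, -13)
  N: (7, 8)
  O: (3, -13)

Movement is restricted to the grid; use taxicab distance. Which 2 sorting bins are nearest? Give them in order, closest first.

Distances from (-4, 3):
A: 15
B: 12
C: 21
D: 1
E: 24
F: 11
G: 10
H: 25
I: 8
J: 27
K: 5
L: 18
M: 19
N: 16
O: 23
Sorted: D (1) < K (5) < I (8) < G (10) < …

D, K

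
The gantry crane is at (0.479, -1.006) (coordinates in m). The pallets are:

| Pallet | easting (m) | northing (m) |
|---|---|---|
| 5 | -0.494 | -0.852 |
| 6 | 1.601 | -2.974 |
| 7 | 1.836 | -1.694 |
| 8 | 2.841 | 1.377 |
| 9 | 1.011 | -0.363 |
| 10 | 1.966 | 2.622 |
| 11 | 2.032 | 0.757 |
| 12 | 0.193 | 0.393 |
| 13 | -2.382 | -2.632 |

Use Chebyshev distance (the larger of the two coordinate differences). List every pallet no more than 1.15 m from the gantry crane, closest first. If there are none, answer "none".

Distances from (0.479, -1.006):
5: max(|-0.973|, |0.154|) = 0.973 m
6: max(|1.122|, |-1.968|) = 1.968 m
7: max(|1.357|, |-0.688|) = 1.357 m
8: max(|2.362|, |2.383|) = 2.383 m
9: max(|0.532|, |0.643|) = 0.643 m
10: max(|1.487|, |3.628|) = 3.628 m
11: max(|1.553|, |1.763|) = 1.763 m
12: max(|-0.286|, |1.399|) = 1.399 m
13: max(|-2.861|, |-1.626|) = 2.861 m
Threshold 1.15 m: 9 (0.643 m), 5 (0.973 m) are within range.

9, 5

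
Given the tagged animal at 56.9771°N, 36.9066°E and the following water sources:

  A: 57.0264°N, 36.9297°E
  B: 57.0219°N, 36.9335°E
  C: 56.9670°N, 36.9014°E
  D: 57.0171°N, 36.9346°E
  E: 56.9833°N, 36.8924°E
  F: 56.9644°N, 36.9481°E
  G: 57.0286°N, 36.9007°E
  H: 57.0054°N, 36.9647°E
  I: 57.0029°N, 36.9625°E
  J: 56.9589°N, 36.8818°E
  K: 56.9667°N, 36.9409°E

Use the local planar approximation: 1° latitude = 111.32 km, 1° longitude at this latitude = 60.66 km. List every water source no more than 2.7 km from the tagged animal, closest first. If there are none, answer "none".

E, C, K, J

Distances from 56.9771°N, 36.9066°E:
A: 5.6641 km
B: 5.2473 km
C: 1.1677 km
D: 4.7657 km
E: 1.1038 km
F: 2.8872 km
G: 5.7441 km
H: 4.7271 km
I: 4.4437 km
J: 2.5235 km
K: 2.3810 km
Threshold 2.7 km: E (1.1038 km), C (1.1677 km), K (2.3810 km), J (2.5235 km) are within range.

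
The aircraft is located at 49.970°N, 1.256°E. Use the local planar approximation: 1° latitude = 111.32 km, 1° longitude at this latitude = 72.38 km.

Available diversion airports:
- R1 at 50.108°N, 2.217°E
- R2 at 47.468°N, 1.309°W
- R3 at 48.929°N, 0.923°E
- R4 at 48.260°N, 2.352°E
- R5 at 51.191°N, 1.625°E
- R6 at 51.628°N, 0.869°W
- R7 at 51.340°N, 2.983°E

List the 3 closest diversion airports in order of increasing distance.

Distances from 49.970°N, 1.256°E:
R1: 71.233 km
R2: 334.728 km
R3: 118.364 km
R4: 206.225 km
R5: 138.521 km
R6: 240.255 km
R7: 197.190 km
Sorted: R1 (71.233 km) < R3 (118.364 km) < R5 (138.521 km) < R7 (197.190 km) < R4 (206.225 km) < …

R1, R3, R5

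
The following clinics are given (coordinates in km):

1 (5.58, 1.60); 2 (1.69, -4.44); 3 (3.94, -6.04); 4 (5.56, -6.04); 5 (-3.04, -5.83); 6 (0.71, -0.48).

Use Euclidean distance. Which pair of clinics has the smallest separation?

Pairwise distances:
1–2: 7.18 km
1–3: 7.81 km
1–4: 7.64 km
1–5: 11.38 km
1–6: 5.30 km
2–3: 2.76 km
2–4: 4.19 km
2–5: 4.93 km
2–6: 4.08 km
3–4: 1.62 km
3–5: 6.98 km
3–6: 6.43 km
4–5: 8.60 km
4–6: 7.38 km
5–6: 6.53 km
Closest pair: 3–4 at 1.62 km.

3 and 4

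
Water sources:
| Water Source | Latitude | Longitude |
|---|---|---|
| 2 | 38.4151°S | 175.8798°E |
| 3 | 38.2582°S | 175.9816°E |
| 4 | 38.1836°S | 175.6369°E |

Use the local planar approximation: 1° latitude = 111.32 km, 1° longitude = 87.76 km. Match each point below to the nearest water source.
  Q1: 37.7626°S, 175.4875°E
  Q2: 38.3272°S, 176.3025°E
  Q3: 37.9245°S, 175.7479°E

Q1 at 37.7626°S, 175.4875°E:
  2: 80.3824 km
  3: 70.1714 km
  4: 48.6652 km
  → nearest: 4 (48.6652 km)
Q2 at 38.3272°S, 176.3025°E:
  2: 38.3650 km
  3: 29.1909 km
  4: 60.5609 km
  → nearest: 3 (29.1909 km)
Q3 at 37.9245°S, 175.7479°E:
  2: 55.8269 km
  3: 42.4332 km
  4: 30.4436 km
  → nearest: 4 (30.4436 km)

Q1→4; Q2→3; Q3→4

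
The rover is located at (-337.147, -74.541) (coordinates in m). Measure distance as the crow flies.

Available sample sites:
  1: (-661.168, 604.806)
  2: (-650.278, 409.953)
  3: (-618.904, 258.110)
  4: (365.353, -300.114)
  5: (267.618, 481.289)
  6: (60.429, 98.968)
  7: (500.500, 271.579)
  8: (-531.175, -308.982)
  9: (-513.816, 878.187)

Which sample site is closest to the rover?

Distances from (-337.147, -74.541):
1: √((-324.021)² + (679.347)²) = √(104989.60844 + 461512.34641) = 752.663 m
2: √((-313.131)² + (484.494)²) = √(98051.02316 + 234734.43604) = 576.876 m
3: √((-281.757)² + (332.651)²) = √(79387.00705 + 110656.68780) = 435.940 m
4: √((702.500)² + (-225.573)²) = √(493506.25000 + 50883.17833) = 737.828 m
5: √((604.765)² + (555.830)²) = √(365740.70522 + 308946.98890) = 821.394 m
6: √((397.576)² + (173.509)²) = √(158066.67578 + 30105.37308) = 433.788 m
7: √((837.647)² + (346.120)²) = √(701652.49661 + 119799.05440) = 906.340 m
8: √((-194.028)² + (-234.441)²) = √(37646.86478 + 54962.58248) = 304.318 m
9: √((-176.669)² + (952.728)²) = √(31211.93556 + 907690.64198) = 968.970 m
Minimum: 8 at 304.318 m.

8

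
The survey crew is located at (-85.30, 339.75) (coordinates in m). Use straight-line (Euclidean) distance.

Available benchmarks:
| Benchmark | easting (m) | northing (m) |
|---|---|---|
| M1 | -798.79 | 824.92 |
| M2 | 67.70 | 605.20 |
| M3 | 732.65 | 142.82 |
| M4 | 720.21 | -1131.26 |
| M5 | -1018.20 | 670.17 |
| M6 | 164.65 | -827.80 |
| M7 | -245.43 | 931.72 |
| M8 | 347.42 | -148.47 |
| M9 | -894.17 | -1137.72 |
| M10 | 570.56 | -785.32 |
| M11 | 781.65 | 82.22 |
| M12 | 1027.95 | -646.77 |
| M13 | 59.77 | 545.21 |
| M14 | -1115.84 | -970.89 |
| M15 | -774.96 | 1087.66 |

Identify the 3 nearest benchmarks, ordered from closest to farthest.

M13, M2, M7

Distances from (-85.30, 339.75):
M1: √((-713.49)² + (485.17)²) = √(509067.9801 + 235389.9289) = 862.82 m
M2: √((153.00)² + (265.45)²) = √(23409.0000 + 70463.7025) = 306.39 m
M3: √((817.95)² + (-196.93)²) = √(669042.2025 + 38781.4249) = 841.32 m
M4: √((805.51)² + (-1471.01)²) = √(648846.3601 + 2163870.4201) = 1677.12 m
M5: √((-932.90)² + (330.42)²) = √(870302.4100 + 109177.3764) = 989.69 m
M6: √((249.95)² + (-1167.55)²) = √(62475.0025 + 1363173.0025) = 1194.01 m
M7: √((-160.13)² + (591.97)²) = √(25641.6169 + 350428.4809) = 613.25 m
M8: √((432.72)² + (-488.22)²) = √(187246.5984 + 238358.7684) = 652.38 m
M9: √((-808.87)² + (-1477.47)²) = √(654270.6769 + 2182917.6009) = 1684.40 m
M10: √((655.86)² + (-1125.07)²) = √(430152.3396 + 1265782.5049) = 1302.28 m
M11: √((866.95)² + (-257.53)²) = √(751602.3025 + 66321.7009) = 904.39 m
M12: √((1113.25)² + (-986.52)²) = √(1239325.5625 + 973221.7104) = 1487.46 m
M13: √((145.07)² + (205.46)²) = √(21045.3049 + 42213.8116) = 251.51 m
M14: √((-1030.54)² + (-1310.64)²) = √(1062012.6916 + 1717777.2096) = 1667.27 m
M15: √((-689.66)² + (747.91)²) = √(475630.9156 + 559369.3681) = 1017.35 m
Sorted: M13 (251.51 m) < M2 (306.39 m) < M7 (613.25 m) < M8 (652.38 m) < M3 (841.32 m) < …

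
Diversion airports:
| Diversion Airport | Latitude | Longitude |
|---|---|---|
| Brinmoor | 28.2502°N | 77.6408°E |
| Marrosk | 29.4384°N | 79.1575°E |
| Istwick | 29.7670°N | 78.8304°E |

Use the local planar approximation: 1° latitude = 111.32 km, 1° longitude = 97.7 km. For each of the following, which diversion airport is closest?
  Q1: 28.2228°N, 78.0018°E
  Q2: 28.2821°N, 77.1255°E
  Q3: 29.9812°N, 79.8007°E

Q1→Brinmoor; Q2→Brinmoor; Q3→Marrosk

Q1 at 28.2228°N, 78.0018°E:
  Brinmoor: 35.4013 km
  Marrosk: 176.2406 km
  Istwick: 190.0087 km
  → nearest: Brinmoor (35.4013 km)
Q2 at 28.2821°N, 77.1255°E:
  Brinmoor: 50.4699 km
  Marrosk: 236.6039 km
  Istwick: 234.6677 km
  → nearest: Brinmoor (50.4699 km)
Q3 at 29.9812°N, 79.8007°E:
  Brinmoor: 285.7651 km
  Marrosk: 87.1784 km
  Istwick: 97.7512 km
  → nearest: Marrosk (87.1784 km)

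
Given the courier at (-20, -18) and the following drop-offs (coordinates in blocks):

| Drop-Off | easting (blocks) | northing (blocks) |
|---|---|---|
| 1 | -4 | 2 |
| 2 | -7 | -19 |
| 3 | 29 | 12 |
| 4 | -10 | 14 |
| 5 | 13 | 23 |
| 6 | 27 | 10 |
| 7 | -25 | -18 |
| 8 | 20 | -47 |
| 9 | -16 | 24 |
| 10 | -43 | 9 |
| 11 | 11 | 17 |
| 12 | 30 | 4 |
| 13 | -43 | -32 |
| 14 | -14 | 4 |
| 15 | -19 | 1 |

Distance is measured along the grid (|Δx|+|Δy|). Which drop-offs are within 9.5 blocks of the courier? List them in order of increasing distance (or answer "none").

7

Distances from (-20, -18):
1: |16| + |20| = 16 + 20 = 36 blocks
2: |13| + |-1| = 13 + 1 = 14 blocks
3: |49| + |30| = 49 + 30 = 79 blocks
4: |10| + |32| = 10 + 32 = 42 blocks
5: |33| + |41| = 33 + 41 = 74 blocks
6: |47| + |28| = 47 + 28 = 75 blocks
7: |-5| + |0| = 5 + 0 = 5 blocks
8: |40| + |-29| = 40 + 29 = 69 blocks
9: |4| + |42| = 4 + 42 = 46 blocks
10: |-23| + |27| = 23 + 27 = 50 blocks
11: |31| + |35| = 31 + 35 = 66 blocks
12: |50| + |22| = 50 + 22 = 72 blocks
13: |-23| + |-14| = 23 + 14 = 37 blocks
14: |6| + |22| = 6 + 22 = 28 blocks
15: |1| + |19| = 1 + 19 = 20 blocks
Threshold 9.5 blocks: 7 (5 blocks) is within range.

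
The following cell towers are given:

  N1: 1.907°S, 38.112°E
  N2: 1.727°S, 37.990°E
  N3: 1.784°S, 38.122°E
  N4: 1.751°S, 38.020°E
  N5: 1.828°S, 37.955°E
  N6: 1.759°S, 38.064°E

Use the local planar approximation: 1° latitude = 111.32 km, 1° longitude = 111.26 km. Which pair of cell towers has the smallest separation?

N2 and N4

Pairwise distances:
N1–N2: √((0.180·111.32)² + (-0.122·111.26)²) = √(401.50541 + 184.24587) = 24.202 km
N1–N3: √((0.123·111.32)² + (0.010·111.26)²) = √(187.48072 + 1.23788) = 13.737 km
N1–N4: √((0.156·111.32)² + (-0.092·111.26)²) = √(301.57518 + 104.77406) = 20.158 km
N1–N5: √((0.079·111.32)² + (-0.157·111.26)²) = √(77.33936 + 305.12474) = 19.557 km
N1–N6: √((0.148·111.32)² + (-0.048·111.26)²) = √(271.43749 + 28.52073) = 17.319 km
N2–N3: √((-0.057·111.32)² + (0.132·111.26)²) = √(40.26207 + 215.68800) = 15.998 km
N2–N4: √((-0.024·111.32)² + (0.030·111.26)²) = √(7.13787 + 11.14091) = 4.275 km
N2–N5: √((-0.101·111.32)² + (-0.035·111.26)²) = √(126.41224 + 15.16401) = 11.899 km
N2–N6: √((-0.032·111.32)² + (0.074·111.26)²) = √(12.68955 + 67.78624) = 8.971 km
N3–N4: √((0.033·111.32)² + (-0.102·111.26)²) = √(13.49504 + 128.78891) = 11.928 km
N3–N5: √((-0.044·111.32)² + (-0.167·111.26)²) = √(23.99119 + 345.23201) = 19.215 km
N3–N6: √((0.025·111.32)² + (-0.058·111.26)²) = √(7.74509 + 41.64224) = 7.028 km
N4–N5: √((-0.077·111.32)² + (-0.065·111.26)²) = √(73.47301 + 52.30038) = 11.215 km
N4–N6: √((-0.008·111.32)² + (0.044·111.26)²) = √(0.79310 + 23.96533) = 4.976 km
N5–N6: √((0.069·111.32)² + (0.109·111.26)²) = √(58.99899 + 147.07238) = 14.355 km
Closest pair: N2–N4 at 4.275 km.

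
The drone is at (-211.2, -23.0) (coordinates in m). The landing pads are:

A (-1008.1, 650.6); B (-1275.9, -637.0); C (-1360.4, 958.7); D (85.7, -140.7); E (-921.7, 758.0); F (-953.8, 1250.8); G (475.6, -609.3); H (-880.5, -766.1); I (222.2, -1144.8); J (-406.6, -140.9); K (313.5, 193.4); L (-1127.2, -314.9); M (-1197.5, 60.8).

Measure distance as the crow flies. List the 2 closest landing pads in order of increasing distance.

Distances from (-211.2, -23.0):
A: √((-796.9)² + (673.6)²) = √(635049.610 + 453736.960) = 1043.4 m
B: √((-1064.7)² + (-614.0)²) = √(1133586.090 + 376996.000) = 1229.1 m
C: √((-1149.2)² + (981.7)²) = √(1320660.640 + 963734.890) = 1511.4 m
D: √((296.9)² + (-117.7)²) = √(88149.610 + 13853.290) = 319.4 m
E: √((-710.5)² + (781.0)²) = √(504810.250 + 609961.000) = 1055.8 m
F: √((-742.6)² + (1273.8)²) = √(551454.760 + 1622566.440) = 1474.5 m
G: √((686.8)² + (-586.3)²) = √(471694.240 + 343747.690) = 903.0 m
H: √((-669.3)² + (-743.1)²) = √(447962.490 + 552197.610) = 1000.1 m
I: √((433.4)² + (-1121.8)²) = √(187835.560 + 1258435.240) = 1202.6 m
J: √((-195.4)² + (-117.9)²) = √(38181.160 + 13900.410) = 228.2 m
K: √((524.7)² + (216.4)²) = √(275310.090 + 46828.960) = 567.6 m
L: √((-916.0)² + (-291.9)²) = √(839056.000 + 85205.610) = 961.4 m
M: √((-986.3)² + (83.8)²) = √(972787.690 + 7022.440) = 989.9 m
Sorted: J (228.2 m) < D (319.4 m) < K (567.6 m) < G (903.0 m) < …

J, D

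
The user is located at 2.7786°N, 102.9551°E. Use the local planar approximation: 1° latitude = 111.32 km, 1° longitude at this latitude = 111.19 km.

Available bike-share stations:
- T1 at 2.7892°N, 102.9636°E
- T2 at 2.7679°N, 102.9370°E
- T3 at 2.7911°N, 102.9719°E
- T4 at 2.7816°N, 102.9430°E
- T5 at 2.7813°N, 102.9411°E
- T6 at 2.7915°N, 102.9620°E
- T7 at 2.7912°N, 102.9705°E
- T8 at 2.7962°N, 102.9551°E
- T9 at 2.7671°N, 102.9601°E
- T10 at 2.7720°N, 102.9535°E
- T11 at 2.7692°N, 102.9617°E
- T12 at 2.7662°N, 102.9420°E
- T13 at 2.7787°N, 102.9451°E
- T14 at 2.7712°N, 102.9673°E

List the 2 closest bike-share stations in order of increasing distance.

T10, T13

Distances from 2.7786°N, 102.9551°E:
T1: 1.5118 km
T2: 2.3386 km
T3: 2.3293 km
T4: 1.3862 km
T5: 1.5854 km
T6: 1.6281 km
T7: 2.2135 km
T8: 1.9592 km
T9: 1.3957 km
T10: 0.7559 km
T11: 1.2781 km
T12: 2.0068 km
T13: 1.1120 km
T14: 1.5871 km
Sorted: T10 (0.7559 km) < T13 (1.1120 km) < T11 (1.2781 km) < T4 (1.3862 km) < …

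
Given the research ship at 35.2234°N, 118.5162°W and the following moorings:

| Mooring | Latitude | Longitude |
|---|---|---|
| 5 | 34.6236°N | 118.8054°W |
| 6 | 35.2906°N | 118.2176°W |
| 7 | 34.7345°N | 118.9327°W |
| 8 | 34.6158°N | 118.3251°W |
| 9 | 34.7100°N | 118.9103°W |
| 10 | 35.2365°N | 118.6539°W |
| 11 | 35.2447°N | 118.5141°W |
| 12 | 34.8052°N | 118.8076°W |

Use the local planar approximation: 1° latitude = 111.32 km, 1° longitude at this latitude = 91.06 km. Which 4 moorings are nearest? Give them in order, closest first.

11, 10, 6, 12

Distances from 35.2234°N, 118.5162°W:
5: √((-0.5998·111.32)² + (-0.2892·91.06)²) = √(4458.197646 + 693.508629) = 71.7754 km
6: √((0.0672·111.32)² + (0.2986·91.06)²) = √(55.960932 + 739.324160) = 28.2008 km
7: √((-0.4889·111.32)² + (-0.4165·91.06)²) = √(2962.009655 + 1438.418644) = 66.3357 km
8: √((-0.6076·111.32)² + (0.1911·91.06)²) = √(4574.903373 + 302.814499) = 69.8407 km
9: √((-0.5134·111.32)² + (-0.3941·91.06)²) = √(3266.315441 + 1287.858538) = 67.4846 km
10: √((0.0131·111.32)² + (-0.1377·91.06)²) = √(2.126616 + 157.225568) = 12.6235 km
11: √((0.0213·111.32)² + (0.0021·91.06)²) = √(5.622191 + 0.036567) = 2.3788 km
12: √((-0.4182·111.32)² + (-0.2914·91.06)²) = √(2167.277151 + 704.100069) = 53.5852 km
Sorted: 11 (2.3788 km) < 10 (12.6235 km) < 6 (28.2008 km) < 12 (53.5852 km) < 7 (66.3357 km) < 9 (67.4846 km) < …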